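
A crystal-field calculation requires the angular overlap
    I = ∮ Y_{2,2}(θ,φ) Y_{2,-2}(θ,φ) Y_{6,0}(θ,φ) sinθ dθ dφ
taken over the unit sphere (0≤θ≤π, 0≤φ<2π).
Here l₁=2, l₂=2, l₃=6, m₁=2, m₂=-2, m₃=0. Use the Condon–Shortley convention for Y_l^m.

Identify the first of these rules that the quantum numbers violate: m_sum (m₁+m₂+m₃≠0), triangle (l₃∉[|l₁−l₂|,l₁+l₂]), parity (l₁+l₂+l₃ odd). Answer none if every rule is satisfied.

Σmᵢ = 0  ✓
l₃∈[|l₁−l₂|,l₁+l₂]=[0,4], have l₃=6  ✗
Σlᵢ = 10 ⇒ even

triangle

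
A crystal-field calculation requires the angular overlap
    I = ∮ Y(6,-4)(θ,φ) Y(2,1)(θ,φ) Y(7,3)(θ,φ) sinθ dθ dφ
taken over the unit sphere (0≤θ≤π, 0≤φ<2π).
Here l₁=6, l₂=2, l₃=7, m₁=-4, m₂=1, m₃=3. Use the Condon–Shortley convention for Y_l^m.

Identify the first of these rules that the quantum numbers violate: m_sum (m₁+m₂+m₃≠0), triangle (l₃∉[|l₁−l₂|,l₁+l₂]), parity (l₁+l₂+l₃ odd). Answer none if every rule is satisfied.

parity

Σmᵢ = 0  ✓
l₃∈[|l₁−l₂|,l₁+l₂]=[4,8], have l₃=7  ✓
Σlᵢ = 15 ⇒ odd  ✗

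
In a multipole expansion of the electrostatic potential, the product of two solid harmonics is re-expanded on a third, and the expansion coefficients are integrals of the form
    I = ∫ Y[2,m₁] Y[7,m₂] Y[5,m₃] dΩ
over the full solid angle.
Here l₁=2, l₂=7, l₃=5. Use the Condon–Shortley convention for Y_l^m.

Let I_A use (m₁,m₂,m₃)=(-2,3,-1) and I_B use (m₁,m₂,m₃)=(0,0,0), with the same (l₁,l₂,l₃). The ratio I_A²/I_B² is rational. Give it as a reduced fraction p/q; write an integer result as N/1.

Same 2,7,5: normalisation and zero-m 3j drop out of the ratio.
A: Δ: 4! 0! 10! / 15! → 1/15015; sum: t=4:+1/414720 = 1/414720; 3j²(2 7 5; -2 3 -1) = Δ·Π!·Σ² = 2/143  (sign +1)
B: Δ: 4! 0! 10! / 15! → 1/15015; sum: t=2:+1/57600 = 1/57600; 3j²(2 7 5; 0 0 0) = Δ·Π!·Σ² = 21/715  (sign -1)
I_A²/I_B² = (2/143)/(21/715) = 10/21

10/21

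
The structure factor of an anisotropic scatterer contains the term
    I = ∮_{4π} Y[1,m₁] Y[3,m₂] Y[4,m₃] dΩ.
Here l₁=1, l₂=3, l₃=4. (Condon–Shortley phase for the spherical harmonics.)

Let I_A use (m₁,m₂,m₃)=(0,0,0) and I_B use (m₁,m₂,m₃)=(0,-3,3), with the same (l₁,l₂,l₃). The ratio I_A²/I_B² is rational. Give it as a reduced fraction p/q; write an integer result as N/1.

16/7

Same 1,3,4: normalisation and zero-m 3j drop out of the ratio.
A: Δ: 0! 2! 6! / 9! → 1/252; sum: t=0:+1/36 = 1/36; 3j²(1 3 4; 0 0 0) = Δ·Π!·Σ² = 4/63  (sign +1)
B: Δ: 0! 2! 6! / 9! → 1/252; sum: t=0:+1/720 = 1/720; 3j²(1 3 4; 0 -3 3) = Δ·Π!·Σ² = 1/36  (sign -1)
I_A²/I_B² = (4/63)/(1/36) = 16/7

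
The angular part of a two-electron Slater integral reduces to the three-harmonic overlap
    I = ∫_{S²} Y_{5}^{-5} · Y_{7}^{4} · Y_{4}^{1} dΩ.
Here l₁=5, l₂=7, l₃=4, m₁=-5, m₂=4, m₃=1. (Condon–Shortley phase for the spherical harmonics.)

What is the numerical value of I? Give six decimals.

-0.135388

Checks pass: Σm=0; 16 even; l₃=4∈[2,12].
(2·5+1)(2·7+1)(2·4+1) = 1485
Δ: 8! 2! 6! / 17! → 1/6126120
sum: t=3:−1/69120 t=4:+1/20736 t=5:−1/69120 = 1/51840
3j²(5 7 4; 0 0 0) = Δ·Π!·Σ² = 280/21879  (sign +1)
sum: t=8:+1/2903040 = 1/2903040
3j²(5 7 4; -5 4 1) = Δ·Π!·Σ² = 75/6188  (sign -1)
combine: 4πI² = 1485·280/21879·75/6188 = 11250/48841
take √, sign -1: I = -0.13538765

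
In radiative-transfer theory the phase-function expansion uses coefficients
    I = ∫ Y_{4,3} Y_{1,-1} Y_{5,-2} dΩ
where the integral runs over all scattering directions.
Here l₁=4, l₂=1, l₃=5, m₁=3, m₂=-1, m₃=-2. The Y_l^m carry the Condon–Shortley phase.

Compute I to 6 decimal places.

0.085055

Checks pass: Σm=0; 10 even; l₃=5∈[3,5].
(2·4+1)(2·1+1)(2·5+1) = 297
Δ: 0! 8! 2! / 11! → 1/495
sum: t=0:+1/576 = 1/576
3j²(4 1 5; 0 0 0) = Δ·Π!·Σ² = 5/99  (sign -1)
sum: t=0:+1/10080 = 1/10080
3j²(4 1 5; 3 -1 -2) = Δ·Π!·Σ² = 1/165  (sign -1)
combine: 4πI² = 297·5/99·1/165 = 1/11
take √, sign +1: I = 0.08505478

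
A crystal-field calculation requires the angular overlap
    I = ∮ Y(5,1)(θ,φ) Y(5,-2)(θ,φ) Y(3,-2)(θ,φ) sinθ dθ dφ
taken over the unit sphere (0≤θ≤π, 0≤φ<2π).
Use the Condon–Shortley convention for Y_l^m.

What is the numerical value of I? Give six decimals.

0.000000

Σmᵢ = -3 ≠ 0, so the φ-integral vanishes; I = 0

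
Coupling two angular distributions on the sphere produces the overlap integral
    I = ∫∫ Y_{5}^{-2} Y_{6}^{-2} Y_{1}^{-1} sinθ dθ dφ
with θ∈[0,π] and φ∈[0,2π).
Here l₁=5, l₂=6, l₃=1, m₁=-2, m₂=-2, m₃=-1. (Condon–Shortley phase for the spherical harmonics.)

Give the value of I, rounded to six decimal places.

0.000000

-2 − 2 − 1 = -5 ≠ 0: azimuthal integral kills it; I = 0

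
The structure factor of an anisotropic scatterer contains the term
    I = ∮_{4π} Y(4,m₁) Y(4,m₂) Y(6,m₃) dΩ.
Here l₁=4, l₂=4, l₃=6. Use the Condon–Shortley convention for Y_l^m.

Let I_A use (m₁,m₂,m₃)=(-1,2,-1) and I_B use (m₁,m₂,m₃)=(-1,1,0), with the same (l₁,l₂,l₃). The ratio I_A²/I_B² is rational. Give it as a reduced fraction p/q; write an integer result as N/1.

l's match ⇒ only the (l;m) 3-j factors differ between A and B.
A: triangle coeff Δ(4,4,6) = 1/1261260; Σ_t [0,2]: t=0:+1/172800 t=1:−1/5760 t=2:+1/3456 = 7/57600; (3j)²=21/2860 [(4 4 6; -1 2 -1)], sign=-1
B: triangle coeff Δ(4,4,6) = 1/1261260; Σ_t [0,2]: t=0:+1/28800 t=1:−1/2304 t=2:+1/2592 = -7/518400; (3j)²=1/25740 [(4 4 6; -1 1 0)], sign=-1
I_A²/I_B² = (21/2860)/(1/25740) = 189/1

189/1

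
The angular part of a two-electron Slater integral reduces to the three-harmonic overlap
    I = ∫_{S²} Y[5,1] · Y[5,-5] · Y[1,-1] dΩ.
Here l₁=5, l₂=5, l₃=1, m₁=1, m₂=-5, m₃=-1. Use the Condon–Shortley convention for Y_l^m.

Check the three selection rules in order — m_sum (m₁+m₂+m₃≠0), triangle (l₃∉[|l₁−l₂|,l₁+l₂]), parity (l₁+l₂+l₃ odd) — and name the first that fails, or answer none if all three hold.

m₁+m₂+m₃ = 1 − 5 − 1 = -5  ✗
triangle: |5−5|=0 ≤ l₃=1 ≤ 5+5=10
parity: l₁+l₂+l₃ = 11 is odd

m_sum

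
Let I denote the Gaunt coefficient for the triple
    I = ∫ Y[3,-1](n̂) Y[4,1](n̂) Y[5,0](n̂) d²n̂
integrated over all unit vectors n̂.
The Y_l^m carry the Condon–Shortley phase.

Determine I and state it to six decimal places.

-0.009577

m-sum 0 ✓  L=12 even ✓  1≤5≤7 ✓
Π(2lᵢ+1) = 7×9×11 = 693
triangle coeff Δ(3,4,5) = 1/180180
Σ_t [0,2]: t=0:+1/576 t=1:−1/144 t=2:+1/576 = -1/288
(3j)²=20/1001 [(3 4 5; 0 0 0)], sign=+1
Σ_t [0,2]: t=0:+1/5760 t=1:−1/288 t=2:+1/288 = 1/5760
(3j)²=1/12012 [(3 4 5; -1 1 0)], sign=-1
⇒ 4πI² = 15/13013
I = (-1)√(15/13013/(4π)) = -0.00957750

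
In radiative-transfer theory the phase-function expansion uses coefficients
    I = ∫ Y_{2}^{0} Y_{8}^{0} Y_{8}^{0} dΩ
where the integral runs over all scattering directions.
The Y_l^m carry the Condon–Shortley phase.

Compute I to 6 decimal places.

m-sum 0 ✓  L=18 even ✓  6≤8≤10 ✓
Π(2lᵢ+1) = 5×17×17 = 1445
triangle coeff Δ(2,8,8) = 1/348840
Σ_t [0,2]: t=0:+1/116121600 t=1:−1/25401600 t=2:+1/116121600 = -1/45158400
(3j)²=24/1615 [(2 8 8; 0 0 0)], sign=-1
(m-triple is (0,0,0) — same symbol as above.)
⇒ 4πI² = 576/1805
I = (+1)√(576/1805/(4π)) = 0.15935574

0.159356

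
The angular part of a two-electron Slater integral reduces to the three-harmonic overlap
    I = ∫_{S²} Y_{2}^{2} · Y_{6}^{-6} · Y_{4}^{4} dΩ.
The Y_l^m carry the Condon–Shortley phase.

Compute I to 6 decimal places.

0.353849

m-sum 0 ✓  L=12 even ✓  4≤4≤8 ✓
Π(2lᵢ+1) = 5×13×9 = 585
triangle coeff Δ(2,6,4) = 1/6435
Σ_t [2,2]: t=2:+1/2304 = 1/2304
(3j)²=5/143 [(2 6 4; 0 0 0)], sign=+1
Σ_t [0,0]: t=0:+1/967680 = 1/967680
(3j)²=1/13 [(2 6 4; 2 -6 4)], sign=+1
⇒ 4πI² = 225/143
I = (+1)√(225/143/(4π)) = 0.35384927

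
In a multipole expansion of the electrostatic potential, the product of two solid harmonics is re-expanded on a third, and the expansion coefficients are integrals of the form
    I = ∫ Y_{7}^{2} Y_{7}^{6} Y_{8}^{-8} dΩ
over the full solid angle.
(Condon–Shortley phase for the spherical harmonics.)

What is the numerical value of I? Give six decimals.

0.111397

Rules hold: Σm=0, L=22 even, 0≤8≤14.
N = 15·15·17 = 3825
Δ = 6!·8!·8!/23! = 1/22086194130
Racah Σ t=0..6: t=0:+1/18289152000 t=1:−1/248832000 t=2:+1/24883200 t=3:−1/11943936 t=4:+1/24883200 t=5:−1/248832000 t=6:+1/18289152000 = -11/975421440
⇒ 3j(7 7 8; 0 0 0)² = 1750/289731, sgn -1
Racah Σ t=5..5: t=5:−1/195084288000 = -1/195084288000
⇒ 3j(7 7 8; 2 6 -8)² = 351/52003, sgn -1
4πI² = N·(3j₀)²·(3jₘ)² = 506250/3246473
I = +1·√(0.155938/4π) = 0.11139654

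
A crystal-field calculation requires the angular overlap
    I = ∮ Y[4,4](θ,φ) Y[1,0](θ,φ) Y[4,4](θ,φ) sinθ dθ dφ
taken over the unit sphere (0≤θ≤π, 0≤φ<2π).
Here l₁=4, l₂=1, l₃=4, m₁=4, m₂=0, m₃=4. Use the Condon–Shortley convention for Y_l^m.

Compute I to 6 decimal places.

0.000000

m-sum = 4 + 0 + 4 = 8 ≠ 0 ⇒ I = 0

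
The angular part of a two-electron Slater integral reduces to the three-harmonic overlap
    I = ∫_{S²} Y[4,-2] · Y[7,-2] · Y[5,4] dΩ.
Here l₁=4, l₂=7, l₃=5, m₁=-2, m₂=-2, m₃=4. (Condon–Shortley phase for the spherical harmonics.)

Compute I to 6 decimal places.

-0.139414

m-sum 0 ✓  L=16 even ✓  3≤5≤11 ✓
Π(2lᵢ+1) = 9×15×11 = 1485
triangle coeff Δ(4,7,5) = 1/6126120
Σ_t [2,4]: t=2:+1/69120 t=3:−1/20736 t=4:+1/69120 = -1/51840
(3j)²=280/21879 [(4 7 5; 0 0 0)], sign=+1
Σ_t [4,5]: t=4:+1/483840 t=5:−1/4838400 = 1/537600
(3j)²=2187/170170 [(4 7 5; -2 -2 4)], sign=-1
⇒ 4πI² = 131220/537251
I = (-1)√(131220/537251/(4π)) = -0.13941403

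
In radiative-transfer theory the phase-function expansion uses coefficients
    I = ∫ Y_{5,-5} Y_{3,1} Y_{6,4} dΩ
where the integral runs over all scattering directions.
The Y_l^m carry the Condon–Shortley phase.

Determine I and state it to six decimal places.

-0.152880

m-sum 0 ✓  L=14 even ✓  2≤6≤8 ✓
Π(2lᵢ+1) = 11×7×13 = 1001
triangle coeff Δ(5,3,6) = 1/675675
Σ_t [0,2]: t=0:+1/8640 t=1:−1/2304 t=2:+1/8640 = -7/34560
(3j)²=7/429 [(5 3 6; 0 0 0)], sign=-1
Σ_t [2,2]: t=2:+1/322560 = 1/322560
(3j)²=18/1001 [(5 3 6; -5 1 4)], sign=+1
⇒ 4πI² = 42/143
I = (-1)√(42/143/(4π)) = -0.15288036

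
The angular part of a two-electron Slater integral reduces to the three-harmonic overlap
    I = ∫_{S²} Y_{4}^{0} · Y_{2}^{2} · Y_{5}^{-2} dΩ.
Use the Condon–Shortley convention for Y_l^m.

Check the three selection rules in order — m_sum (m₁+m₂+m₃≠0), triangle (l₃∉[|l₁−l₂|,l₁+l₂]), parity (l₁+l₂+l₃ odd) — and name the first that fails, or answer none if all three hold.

azimuthal sum: 0 + 2 − 2 = 0  ✓
2 ≤ 5 ≤ 6 (triangle on l)  ✓
L = 4 + 2 + 5 = 11 (odd)  ✗

parity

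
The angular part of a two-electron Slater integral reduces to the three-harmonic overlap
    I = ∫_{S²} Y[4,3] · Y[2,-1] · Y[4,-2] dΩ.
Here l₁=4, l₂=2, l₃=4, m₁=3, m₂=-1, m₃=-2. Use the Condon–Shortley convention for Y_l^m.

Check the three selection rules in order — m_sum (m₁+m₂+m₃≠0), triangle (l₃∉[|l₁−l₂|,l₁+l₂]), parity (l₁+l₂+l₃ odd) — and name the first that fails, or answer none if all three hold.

none

m₁+m₂+m₃ = 3 − 1 − 2 = 0  ✓
triangle: |4−2|=2 ≤ l₃=4 ≤ 4+2=6  ✓
parity: l₁+l₂+l₃ = 10 is even  ✓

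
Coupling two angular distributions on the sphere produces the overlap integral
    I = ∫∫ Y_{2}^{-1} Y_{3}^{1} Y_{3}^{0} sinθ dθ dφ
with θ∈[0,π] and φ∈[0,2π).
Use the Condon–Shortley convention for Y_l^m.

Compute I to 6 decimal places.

-0.059471

m-sum 0 ✓  L=8 even ✓  1≤3≤5 ✓
Π(2lᵢ+1) = 5×7×7 = 245
triangle coeff Δ(2,3,3) = 1/3780
Σ_t [0,2]: t=0:+1/24 t=1:−1/4 t=2:+1/24 = -1/6
(3j)²=4/105 [(2 3 3; 0 0 0)], sign=+1
Σ_t [1,2]: t=1:−1/12 t=2:+1/8 = 1/24
(3j)²=1/210 [(2 3 3; -1 1 0)], sign=-1
⇒ 4πI² = 2/45
I = (-1)√(2/45/(4π)) = -0.05947080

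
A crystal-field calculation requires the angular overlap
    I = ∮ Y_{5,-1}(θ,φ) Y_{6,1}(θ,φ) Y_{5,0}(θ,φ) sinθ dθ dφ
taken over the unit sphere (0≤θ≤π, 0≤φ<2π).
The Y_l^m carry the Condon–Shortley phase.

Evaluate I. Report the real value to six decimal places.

-0.072607

Checks pass: Σm=0; 16 even; l₃=5∈[1,11].
(2·5+1)(2·6+1)(2·5+1) = 1573
Δ: 6! 4! 6! / 17! → 1/28588560
sum: t=1:−1/345600 t=2:+1/13824 t=3:−1/5184 t=4:+1/13824 t=5:−1/345600 = -7/129600
3j²(5 6 5; 0 0 0) = Δ·Π!·Σ² = 80/7293  (sign +1)
sum: t=2:+1/138240 t=3:−1/10368 t=4:+1/6912 t=5:−1/34560 t=6:+1/2073600 = 7/259200
3j²(5 6 5; -1 1 0) = Δ·Π!·Σ² = 28/7293  (sign -1)
combine: 4πI² = 1573·80/7293·28/7293 = 2240/33813
take √, sign -1: I = -0.07260679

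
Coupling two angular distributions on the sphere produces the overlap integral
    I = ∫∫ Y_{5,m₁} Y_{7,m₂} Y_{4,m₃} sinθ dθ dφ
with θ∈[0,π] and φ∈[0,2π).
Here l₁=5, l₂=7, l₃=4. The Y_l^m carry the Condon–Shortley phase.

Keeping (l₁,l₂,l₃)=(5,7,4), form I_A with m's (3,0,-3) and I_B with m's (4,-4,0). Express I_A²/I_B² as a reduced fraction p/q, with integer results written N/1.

Shared (l₁,l₂,l₃)=(5,7,4): N and (l;000)² cancel in I_A²/I_B².
A: Δ = 8!·2!·6!/17! = 1/6126120; Racah Σ t=1..2: t=1:−1/3628800 t=2:+1/345600 = 19/7257600; ⇒ 3j(5 7 4; 3 0 -3)² = 2527/218790, sgn -1
B: Δ = 8!·2!·6!/17! = 1/6126120; Racah Σ t=0..1: t=0:+1/1451520 t=1:−1/483840 = -1/725760; ⇒ 3j(5 7 4; 4 -4 0)² = 24/1547, sgn -1
I_A²/I_B² = (2527/218790)/(24/1547) = 17689/23760

17689/23760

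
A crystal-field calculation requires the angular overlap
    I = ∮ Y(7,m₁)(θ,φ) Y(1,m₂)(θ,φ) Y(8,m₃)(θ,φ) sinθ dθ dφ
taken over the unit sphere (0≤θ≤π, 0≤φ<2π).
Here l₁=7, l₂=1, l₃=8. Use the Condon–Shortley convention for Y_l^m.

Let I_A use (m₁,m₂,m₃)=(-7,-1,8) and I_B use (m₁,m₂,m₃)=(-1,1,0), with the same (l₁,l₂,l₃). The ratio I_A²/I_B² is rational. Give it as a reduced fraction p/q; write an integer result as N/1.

30/7

Same 7,1,8: normalisation and zero-m 3j drop out of the ratio.
A: Δ: 0! 14! 2! / 17! → 1/2040; sum: t=0:+1/174356582400 = 1/174356582400; 3j²(7 1 8; -7 -1 8) = Δ·Π!·Σ² = 1/17  (sign +1)
B: Δ: 0! 14! 2! / 17! → 1/2040; sum: t=0:+1/58060800 = 1/58060800; 3j²(7 1 8; -1 1 0) = Δ·Π!·Σ² = 7/510  (sign +1)
I_A²/I_B² = (1/17)/(7/510) = 30/7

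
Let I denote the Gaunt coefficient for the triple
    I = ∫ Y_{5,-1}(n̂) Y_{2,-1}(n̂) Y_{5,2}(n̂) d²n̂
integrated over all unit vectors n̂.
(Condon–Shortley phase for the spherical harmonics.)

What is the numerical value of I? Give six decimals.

0.104819

m-sum 0 ✓  L=12 even ✓  3≤5≤7 ✓
Π(2lᵢ+1) = 11×5×11 = 605
triangle coeff Δ(5,2,5) = 1/38610
Σ_t [0,2]: t=0:+1/2880 t=1:−1/576 t=2:+1/2880 = -1/960
(3j)²=10/429 [(5 2 5; 0 0 0)], sign=+1
Σ_t [0,1]: t=0:+1/2880 t=1:−1/1440 = -1/2880
(3j)²=7/715 [(5 2 5; -1 -1 2)], sign=+1
⇒ 4πI² = 70/507
I = (+1)√(70/507/(4π)) = 0.10481902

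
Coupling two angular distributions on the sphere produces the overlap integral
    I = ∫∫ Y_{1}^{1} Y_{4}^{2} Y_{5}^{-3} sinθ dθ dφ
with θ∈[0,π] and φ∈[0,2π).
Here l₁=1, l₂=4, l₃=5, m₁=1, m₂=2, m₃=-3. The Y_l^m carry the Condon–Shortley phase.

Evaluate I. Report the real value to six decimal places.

-0.259847

Rules hold: Σm=0, L=10 even, 3≤5≤5.
N = 3·9·11 = 297
Δ = 0!·2!·8!/11! = 1/495
Racah Σ t=0..0: t=0:+1/576 = 1/576
⇒ 3j(1 4 5; 0 0 0)² = 5/99, sgn -1
Racah Σ t=0..0: t=0:+1/2880 = 1/2880
⇒ 3j(1 4 5; 1 2 -3)² = 28/495, sgn +1
4πI² = N·(3j₀)²·(3jₘ)² = 28/33
I = -1·√(0.848485/4π) = -0.25984664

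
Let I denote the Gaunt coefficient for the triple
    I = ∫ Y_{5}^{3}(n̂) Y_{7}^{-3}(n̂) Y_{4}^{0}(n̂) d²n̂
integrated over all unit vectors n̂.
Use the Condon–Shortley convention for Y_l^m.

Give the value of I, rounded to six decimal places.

m-sum 0 ✓  L=16 even ✓  2≤4≤12 ✓
Π(2lᵢ+1) = 11×15×9 = 1485
triangle coeff Δ(5,7,4) = 1/6126120
Σ_t [3,5]: t=3:−1/69120 t=4:+1/20736 t=5:−1/69120 = 1/51840
(3j)²=280/21879 [(5 7 4; 0 0 0)], sign=+1
Σ_t [0,2]: t=0:+1/3870720 t=1:−1/181440 t=2:+1/138240 = 23/11612160
(3j)²=529/204204 [(5 7 4; 3 -3 0)], sign=+1
⇒ 4πI² = 26450/537251
I = (+1)√(26450/537251/(4π)) = 0.06259207

0.062592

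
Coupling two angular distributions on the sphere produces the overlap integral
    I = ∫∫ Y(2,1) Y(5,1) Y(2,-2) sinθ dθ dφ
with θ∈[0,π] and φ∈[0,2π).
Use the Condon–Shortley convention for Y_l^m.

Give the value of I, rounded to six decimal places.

l₃=2 ∉ [3,7] — triangle fails ⇒ I = 0

0.000000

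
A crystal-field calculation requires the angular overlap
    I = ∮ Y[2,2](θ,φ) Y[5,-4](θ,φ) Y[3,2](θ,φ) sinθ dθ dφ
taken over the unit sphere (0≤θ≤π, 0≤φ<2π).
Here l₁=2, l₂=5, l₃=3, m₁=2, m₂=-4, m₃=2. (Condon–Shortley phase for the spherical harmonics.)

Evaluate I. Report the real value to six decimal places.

Checks pass: Σm=0; 10 even; l₃=3∈[3,7].
(2·2+1)(2·5+1)(2·3+1) = 385
Δ: 4! 0! 6! / 11! → 1/2310
sum: t=2:+1/144 = 1/144
3j²(2 5 3; 0 0 0) = Δ·Π!·Σ² = 10/231  (sign -1)
sum: t=0:+1/2880 = 1/2880
3j²(2 5 3; 2 -4 2) = Δ·Π!·Σ² = 3/55  (sign -1)
combine: 4πI² = 385·10/231·3/55 = 10/11
take √, sign +1: I = 0.26896683

0.268967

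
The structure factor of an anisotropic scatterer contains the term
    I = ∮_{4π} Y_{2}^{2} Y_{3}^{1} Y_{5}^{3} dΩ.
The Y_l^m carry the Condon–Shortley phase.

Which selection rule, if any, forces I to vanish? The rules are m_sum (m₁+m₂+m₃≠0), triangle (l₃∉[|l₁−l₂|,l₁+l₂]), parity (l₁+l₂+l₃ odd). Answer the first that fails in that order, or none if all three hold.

azimuthal sum: 2 + 1 + 3 = 6  ✗
1 ≤ 5 ≤ 5 (triangle on l)
L = 2 + 3 + 5 = 10 (even)

m_sum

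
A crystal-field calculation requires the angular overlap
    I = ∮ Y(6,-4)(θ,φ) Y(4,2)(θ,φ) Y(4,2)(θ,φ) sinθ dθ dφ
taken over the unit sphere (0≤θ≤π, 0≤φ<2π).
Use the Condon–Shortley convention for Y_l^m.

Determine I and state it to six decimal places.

Checks pass: Σm=0; 14 even; l₃=4∈[2,10].
(2·6+1)(2·4+1)(2·4+1) = 1053
Δ: 6! 6! 2! / 15! → 1/1261260
sum: t=2:+1/4608 t=3:−1/1296 t=4:+1/4608 = -7/20736
3j²(6 4 4; 0 0 0) = Δ·Π!·Σ² = 20/1287  (sign -1)
sum: t=4:+1/69120 t=5:−1/14400 t=6:+1/69120 = -7/172800
3j²(6 4 4; -4 2 2) = Δ·Π!·Σ² = 14/715  (sign -1)
combine: 4πI² = 1053·20/1287·14/715 = 504/1573
take √, sign +1: I = 0.15967833

0.159678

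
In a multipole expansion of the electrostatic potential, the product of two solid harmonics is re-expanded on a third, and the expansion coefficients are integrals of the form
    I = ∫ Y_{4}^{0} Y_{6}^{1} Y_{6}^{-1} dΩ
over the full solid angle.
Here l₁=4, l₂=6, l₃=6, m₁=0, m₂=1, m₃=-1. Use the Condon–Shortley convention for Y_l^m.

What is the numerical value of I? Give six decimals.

m-sum 0 ✓  L=16 even ✓  2≤6≤10 ✓
Π(2lᵢ+1) = 9×13×13 = 1521
triangle coeff Δ(4,6,6) = 1/15315300
Σ_t [0,4]: t=0:+1/829440 t=1:−1/25920 t=2:+1/9216 t=3:−1/25920 t=4:+1/829440 = 7/207360
(3j)²=28/2431 [(4 6 6; 0 0 0)], sign=+1
Σ_t [0,4]: t=0:+1/2903040 t=1:−1/51840 t=2:+1/11520 t=3:−1/20736 t=4:+1/414720 = 1/45360
(3j)²=1024/153153 [(4 6 6; 0 1 -1)], sign=-1
⇒ 4πI² = 4096/34969
I = (-1)√(4096/34969/(4π)) = -0.09654581

-0.096546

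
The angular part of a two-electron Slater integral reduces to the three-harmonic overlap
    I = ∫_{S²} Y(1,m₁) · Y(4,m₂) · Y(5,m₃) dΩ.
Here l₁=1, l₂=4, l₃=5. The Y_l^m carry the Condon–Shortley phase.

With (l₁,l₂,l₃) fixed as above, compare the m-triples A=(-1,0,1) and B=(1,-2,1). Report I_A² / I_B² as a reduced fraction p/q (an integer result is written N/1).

Same 1,4,5: normalisation and zero-m 3j drop out of the ratio.
A: Δ: 0! 2! 8! / 11! → 1/495; sum: t=0:+1/1152 = 1/1152; 3j²(1 4 5; -1 0 1) = Δ·Π!·Σ² = 1/33  (sign +1)
B: Δ: 0! 2! 8! / 11! → 1/495; sum: t=0:+1/2880 = 1/2880; 3j²(1 4 5; 1 -2 1) = Δ·Π!·Σ² = 2/165  (sign +1)
I_A²/I_B² = (1/33)/(2/165) = 5/2

5/2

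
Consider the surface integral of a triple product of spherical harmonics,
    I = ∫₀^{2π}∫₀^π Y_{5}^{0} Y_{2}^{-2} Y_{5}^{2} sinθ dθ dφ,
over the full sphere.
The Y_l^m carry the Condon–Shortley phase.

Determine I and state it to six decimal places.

-0.191372

m-sum 0 ✓  L=12 even ✓  3≤5≤7 ✓
Π(2lᵢ+1) = 11×5×11 = 605
triangle coeff Δ(5,2,5) = 1/38610
Σ_t [0,2]: t=0:+1/2880 t=1:−1/576 t=2:+1/2880 = -1/960
(3j)²=10/429 [(5 2 5; 0 0 0)], sign=+1
Σ_t [0,0]: t=0:+1/2880 = 1/2880
(3j)²=14/429 [(5 2 5; 0 -2 2)], sign=-1
⇒ 4πI² = 700/1521
I = (-1)√(700/1521/(4π)) = -0.19137248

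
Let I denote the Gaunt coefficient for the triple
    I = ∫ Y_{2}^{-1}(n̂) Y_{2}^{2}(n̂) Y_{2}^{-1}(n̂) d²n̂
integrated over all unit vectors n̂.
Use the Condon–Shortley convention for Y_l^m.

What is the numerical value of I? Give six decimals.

0.220728

m-sum 0 ✓  L=6 even ✓  0≤2≤4 ✓
Π(2lᵢ+1) = 5×5×5 = 125
triangle coeff Δ(2,2,2) = 1/630
Σ_t [0,2]: t=0:+1/8 t=1:−1/1 t=2:+1/8 = -3/4
(3j)²=2/35 [(2 2 2; 0 0 0)], sign=-1
Σ_t [2,2]: t=2:+1/4 = 1/4
(3j)²=3/35 [(2 2 2; -1 2 -1)], sign=-1
⇒ 4πI² = 30/49
I = (+1)√(30/49/(4π)) = 0.22072812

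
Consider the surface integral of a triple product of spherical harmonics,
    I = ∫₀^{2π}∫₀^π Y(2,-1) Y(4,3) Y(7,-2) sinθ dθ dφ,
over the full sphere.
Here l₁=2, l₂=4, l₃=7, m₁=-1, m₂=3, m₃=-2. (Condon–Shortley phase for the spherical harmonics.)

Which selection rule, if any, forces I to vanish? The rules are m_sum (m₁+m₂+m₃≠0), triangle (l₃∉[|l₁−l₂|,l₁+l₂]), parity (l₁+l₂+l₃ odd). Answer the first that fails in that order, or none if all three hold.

azimuthal sum: -1 + 3 − 2 = 0  ✓
2 ≤ 7 ≤ 6 (triangle on l)  ✗
L = 2 + 4 + 7 = 13 (odd)

triangle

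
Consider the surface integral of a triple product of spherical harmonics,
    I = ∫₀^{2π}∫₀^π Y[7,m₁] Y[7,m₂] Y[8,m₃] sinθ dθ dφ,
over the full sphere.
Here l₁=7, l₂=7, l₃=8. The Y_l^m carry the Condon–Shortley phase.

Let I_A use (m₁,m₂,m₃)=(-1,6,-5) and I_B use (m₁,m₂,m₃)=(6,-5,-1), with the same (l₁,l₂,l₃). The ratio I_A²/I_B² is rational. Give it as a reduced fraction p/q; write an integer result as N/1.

91/363

l's match ⇒ only the (l;m) 3-j factors differ between A and B.
A: triangle coeff Δ(7,7,8) = 1/22086194130; Σ_t [5,6]: t=5:−1/3483648000 t=6:+1/5225472000 = -1/10450944000; (3j)²=104/37145 [(7 7 8; -1 6 -5)], sign=+1
B: triangle coeff Δ(7,7,8) = 1/22086194130; Σ_t [0,1]: t=0:+1/5225472000 t=1:−1/24385536000 = 11/73156608000; (3j)²=2904/260015 [(7 7 8; 6 -5 -1)], sign=-1
I_A²/I_B² = (104/37145)/(2904/260015) = 91/363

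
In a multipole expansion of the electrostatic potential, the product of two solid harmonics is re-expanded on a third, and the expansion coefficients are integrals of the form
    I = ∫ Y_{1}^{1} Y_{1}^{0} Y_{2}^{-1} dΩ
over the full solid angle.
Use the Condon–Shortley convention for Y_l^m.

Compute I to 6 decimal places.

-0.218510

Checks pass: Σm=0; 4 even; l₃=2∈[0,2].
(2·1+1)(2·1+1)(2·2+1) = 45
Δ: 0! 2! 2! / 5! → 1/30
sum: t=0:+1/1 = 1/1
3j²(1 1 2; 0 0 0) = Δ·Π!·Σ² = 2/15  (sign +1)
sum: t=0:+1/2 = 1/2
3j²(1 1 2; 1 0 -1) = Δ·Π!·Σ² = 1/10  (sign -1)
combine: 4πI² = 45·2/15·1/10 = 3/5
take √, sign -1: I = -0.21850969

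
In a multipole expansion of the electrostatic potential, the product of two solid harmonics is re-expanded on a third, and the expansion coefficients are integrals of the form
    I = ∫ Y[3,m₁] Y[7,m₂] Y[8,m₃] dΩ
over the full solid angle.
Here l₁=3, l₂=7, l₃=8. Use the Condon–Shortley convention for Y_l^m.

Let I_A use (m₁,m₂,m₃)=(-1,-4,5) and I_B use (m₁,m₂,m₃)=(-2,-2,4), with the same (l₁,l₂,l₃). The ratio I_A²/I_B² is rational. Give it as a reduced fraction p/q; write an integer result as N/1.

l's match ⇒ only the (l;m) 3-j factors differ between A and B.
A: triangle coeff Δ(3,7,8) = 1/5290740; Σ_t [0,2]: t=0:+1/104509440 t=1:−1/43545600 t=2:+1/319334400 = -59/5748019200; (3j)²=3481/406980 [(3 7 8; -1 -4 5)], sign=+1
B: triangle coeff Δ(3,7,8) = 1/5290740; Σ_t [1,2]: t=1:−1/23224320 t=2:+1/26127360 = -1/209018880; (3j)²=275/1058148 [(3 7 8; -2 -2 4)], sign=-1
I_A²/I_B² = (3481/406980)/(275/1058148) = 45253/1375

45253/1375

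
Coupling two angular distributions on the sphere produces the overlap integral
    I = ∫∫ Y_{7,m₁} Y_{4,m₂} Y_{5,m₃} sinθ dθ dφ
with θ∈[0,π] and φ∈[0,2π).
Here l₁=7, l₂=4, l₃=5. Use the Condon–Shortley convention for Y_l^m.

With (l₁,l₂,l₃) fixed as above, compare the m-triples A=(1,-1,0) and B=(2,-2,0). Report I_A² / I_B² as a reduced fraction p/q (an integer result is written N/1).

l's match ⇒ only the (l;m) 3-j factors differ between A and B.
A: triangle coeff Δ(7,4,5) = 1/6126120; Σ_t [1,3]: t=1:−1/172800 t=2:+1/27648 t=3:−1/51840 = 23/2073600; (3j)²=529/87516 [(7 4 5; 1 -1 0)], sign=-1
B: triangle coeff Δ(7,4,5) = 1/6126120; Σ_t [0,2]: t=0:+1/1036800 t=1:−1/69120 t=2:+1/69120 = 1/1036800; (3j)²=1/7293 [(7 4 5; 2 -2 0)], sign=-1
I_A²/I_B² = (529/87516)/(1/7293) = 529/12

529/12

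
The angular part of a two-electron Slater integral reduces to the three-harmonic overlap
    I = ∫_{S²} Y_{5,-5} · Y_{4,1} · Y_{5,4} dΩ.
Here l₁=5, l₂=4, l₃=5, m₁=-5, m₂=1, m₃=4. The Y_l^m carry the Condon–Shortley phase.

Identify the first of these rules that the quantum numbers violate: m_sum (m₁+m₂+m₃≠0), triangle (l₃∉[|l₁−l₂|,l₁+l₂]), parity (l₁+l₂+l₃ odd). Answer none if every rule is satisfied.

m₁+m₂+m₃ = -5 + 1 + 4 = 0  ✓
triangle: |5−4|=1 ≤ l₃=5 ≤ 5+4=9  ✓
parity: l₁+l₂+l₃ = 14 is even  ✓

none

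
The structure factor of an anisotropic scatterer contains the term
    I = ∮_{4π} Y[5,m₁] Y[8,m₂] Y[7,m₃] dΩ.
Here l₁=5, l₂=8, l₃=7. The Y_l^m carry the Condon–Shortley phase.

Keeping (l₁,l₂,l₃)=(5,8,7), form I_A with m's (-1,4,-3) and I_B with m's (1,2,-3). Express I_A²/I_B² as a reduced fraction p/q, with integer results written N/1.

l's match ⇒ only the (l;m) 3-j factors differ between A and B.
A: triangle coeff Δ(5,8,7) = 1/814773960; Σ_t [2,6]: t=2:+1/4180377600 t=3:−1/78382080 t=4:+1/15482880 t=5:−1/21772800 t=6:+1/298598400 = 17/1791590400; (3j)²=17/8892 [(5 8 7; -1 4 -3)], sign=+1
B: triangle coeff Δ(5,8,7) = 1/814773960; Σ_t [0,4]: t=0:+1/62705664000 t=1:−1/261273600 t=2:+1/15482880 t=3:−1/6531840 t=4:+1/19906560 = -377/8957952000; (3j)²=10933/1279080 [(5 8 7; 1 2 -3)], sign=-1
I_A²/I_B² = (17/8892)/(10933/1279080) = 31790/142129

31790/142129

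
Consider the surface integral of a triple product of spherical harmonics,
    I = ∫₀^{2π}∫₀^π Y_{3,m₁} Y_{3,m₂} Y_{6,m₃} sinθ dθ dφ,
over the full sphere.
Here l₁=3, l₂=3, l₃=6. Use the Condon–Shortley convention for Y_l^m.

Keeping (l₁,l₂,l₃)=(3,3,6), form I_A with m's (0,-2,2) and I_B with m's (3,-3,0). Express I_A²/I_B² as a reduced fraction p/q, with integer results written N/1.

Same 3,3,6: normalisation and zero-m 3j drop out of the ratio.
A: Δ: 0! 6! 6! / 13! → 1/12012; sum: t=0:+1/4320 = 1/4320; 3j²(3 3 6; 0 -2 2) = Δ·Π!·Σ² = 8/429  (sign +1)
B: Δ: 0! 6! 6! / 13! → 1/12012; sum: t=0:+1/518400 = 1/518400; 3j²(3 3 6; 3 -3 0) = Δ·Π!·Σ² = 1/12012  (sign +1)
I_A²/I_B² = (8/429)/(1/12012) = 224/1

224/1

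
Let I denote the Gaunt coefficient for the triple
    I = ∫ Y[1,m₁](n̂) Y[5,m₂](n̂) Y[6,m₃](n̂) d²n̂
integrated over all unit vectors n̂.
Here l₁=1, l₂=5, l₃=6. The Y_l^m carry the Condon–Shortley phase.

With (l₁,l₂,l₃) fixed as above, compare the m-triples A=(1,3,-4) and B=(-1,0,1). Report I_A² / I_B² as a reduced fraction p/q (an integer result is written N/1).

15/7

Shared (l₁,l₂,l₃)=(1,5,6): N and (l;000)² cancel in I_A²/I_B².
A: Δ = 0!·2!·10!/13! = 1/858; Racah Σ t=0..0: t=0:+1/161280 = 1/161280; ⇒ 3j(1 5 6; 1 3 -4)² = 15/286, sgn +1
B: Δ = 0!·2!·10!/13! = 1/858; Racah Σ t=0..0: t=0:+1/28800 = 1/28800; ⇒ 3j(1 5 6; -1 0 1)² = 7/286, sgn -1
I_A²/I_B² = (15/286)/(7/286) = 15/7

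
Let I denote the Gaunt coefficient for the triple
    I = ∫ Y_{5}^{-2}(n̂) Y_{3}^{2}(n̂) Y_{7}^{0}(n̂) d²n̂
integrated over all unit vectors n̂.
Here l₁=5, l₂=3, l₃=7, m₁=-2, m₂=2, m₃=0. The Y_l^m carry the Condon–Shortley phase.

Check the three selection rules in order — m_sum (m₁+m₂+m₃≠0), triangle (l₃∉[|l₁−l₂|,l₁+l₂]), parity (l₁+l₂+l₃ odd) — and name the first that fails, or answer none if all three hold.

parity

azimuthal sum: -2 + 2 + 0 = 0  ✓
2 ≤ 7 ≤ 8 (triangle on l)  ✓
L = 5 + 3 + 7 = 15 (odd)  ✗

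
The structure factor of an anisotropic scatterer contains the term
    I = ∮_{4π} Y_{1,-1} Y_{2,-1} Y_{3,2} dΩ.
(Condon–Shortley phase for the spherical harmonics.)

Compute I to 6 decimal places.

m-sum 0 ✓  L=6 even ✓  1≤3≤3 ✓
Π(2lᵢ+1) = 3×5×7 = 105
triangle coeff Δ(1,2,3) = 1/105
Σ_t [0,0]: t=0:+1/4 = 1/4
(3j)²=3/35 [(1 2 3; 0 0 0)], sign=-1
Σ_t [0,0]: t=0:+1/12 = 1/12
(3j)²=2/21 [(1 2 3; -1 -1 2)], sign=-1
⇒ 4πI² = 6/7
I = (+1)√(6/7/(4π)) = 0.26116903

0.261169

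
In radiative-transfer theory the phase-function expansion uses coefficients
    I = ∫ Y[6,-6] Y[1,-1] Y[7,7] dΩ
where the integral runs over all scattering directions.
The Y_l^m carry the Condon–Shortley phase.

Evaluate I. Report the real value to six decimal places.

Checks pass: Σm=0; 14 even; l₃=7∈[5,7].
(2·6+1)(2·1+1)(2·7+1) = 585
Δ: 0! 12! 2! / 15! → 1/1365
sum: t=0:+1/518400 = 1/518400
3j²(6 1 7; 0 0 0) = Δ·Π!·Σ² = 7/195  (sign -1)
sum: t=0:+1/958003200 = 1/958003200
3j²(6 1 7; -6 -1 7) = Δ·Π!·Σ² = 1/15  (sign +1)
combine: 4πI² = 585·7/195·1/15 = 7/5
take √, sign -1: I = -0.33377906

-0.333779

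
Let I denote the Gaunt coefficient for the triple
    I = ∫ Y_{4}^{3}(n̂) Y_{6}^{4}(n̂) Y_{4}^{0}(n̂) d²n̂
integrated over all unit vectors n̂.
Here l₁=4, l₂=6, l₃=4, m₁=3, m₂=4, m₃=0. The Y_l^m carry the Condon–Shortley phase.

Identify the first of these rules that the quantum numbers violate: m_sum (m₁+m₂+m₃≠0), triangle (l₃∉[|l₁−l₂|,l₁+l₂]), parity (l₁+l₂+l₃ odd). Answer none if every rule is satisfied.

m_sum

m₁+m₂+m₃ = 3 + 4 + 0 = 7  ✗
triangle: |4−6|=2 ≤ l₃=4 ≤ 4+6=10
parity: l₁+l₂+l₃ = 14 is even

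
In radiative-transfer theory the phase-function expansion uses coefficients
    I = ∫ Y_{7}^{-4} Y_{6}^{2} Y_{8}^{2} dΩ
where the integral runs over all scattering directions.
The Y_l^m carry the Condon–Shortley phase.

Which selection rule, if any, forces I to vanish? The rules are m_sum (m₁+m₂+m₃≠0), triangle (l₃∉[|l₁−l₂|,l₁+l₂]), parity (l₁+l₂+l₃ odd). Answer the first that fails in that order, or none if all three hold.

parity

azimuthal sum: -4 + 2 + 2 = 0  ✓
1 ≤ 8 ≤ 13 (triangle on l)  ✓
L = 7 + 6 + 8 = 21 (odd)  ✗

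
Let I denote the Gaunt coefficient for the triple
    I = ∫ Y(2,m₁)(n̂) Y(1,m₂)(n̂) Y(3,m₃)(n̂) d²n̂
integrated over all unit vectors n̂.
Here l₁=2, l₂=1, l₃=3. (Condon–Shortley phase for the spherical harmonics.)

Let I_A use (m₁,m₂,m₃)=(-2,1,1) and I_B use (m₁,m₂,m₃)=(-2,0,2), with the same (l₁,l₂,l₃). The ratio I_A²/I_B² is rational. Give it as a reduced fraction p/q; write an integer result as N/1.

l's match ⇒ only the (l;m) 3-j factors differ between A and B.
A: triangle coeff Δ(2,1,3) = 1/105; Σ_t [0,0]: t=0:+1/48 = 1/48; (3j)²=1/105 [(2 1 3; -2 1 1)], sign=+1
B: triangle coeff Δ(2,1,3) = 1/105; Σ_t [0,0]: t=0:+1/24 = 1/24; (3j)²=1/21 [(2 1 3; -2 0 2)], sign=-1
I_A²/I_B² = (1/105)/(1/21) = 1/5

1/5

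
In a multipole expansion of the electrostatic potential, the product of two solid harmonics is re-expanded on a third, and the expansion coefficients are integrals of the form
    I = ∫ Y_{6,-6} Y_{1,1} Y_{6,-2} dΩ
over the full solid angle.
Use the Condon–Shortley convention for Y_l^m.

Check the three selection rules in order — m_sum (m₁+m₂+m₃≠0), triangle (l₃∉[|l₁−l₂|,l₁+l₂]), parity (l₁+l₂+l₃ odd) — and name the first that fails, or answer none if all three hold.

m_sum

m₁+m₂+m₃ = -6 + 1 − 2 = -7  ✗
triangle: |6−1|=5 ≤ l₃=6 ≤ 6+1=7
parity: l₁+l₂+l₃ = 13 is odd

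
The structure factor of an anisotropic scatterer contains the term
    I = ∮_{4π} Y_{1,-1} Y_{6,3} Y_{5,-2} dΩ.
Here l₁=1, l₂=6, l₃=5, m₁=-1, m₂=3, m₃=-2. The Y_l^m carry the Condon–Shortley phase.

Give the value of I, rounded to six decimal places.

-0.245154

m-sum 0 ✓  L=12 even ✓  5≤5≤7 ✓
Π(2lᵢ+1) = 3×13×11 = 429
triangle coeff Δ(1,6,5) = 1/858
Σ_t [1,1]: t=1:−1/14400 = -1/14400
(3j)²=6/143 [(1 6 5; 0 0 0)], sign=+1
Σ_t [2,2]: t=2:+1/60480 = 1/60480
(3j)²=6/143 [(1 6 5; -1 3 -2)], sign=-1
⇒ 4πI² = 108/143
I = (-1)√(108/143/(4π)) = -0.24515397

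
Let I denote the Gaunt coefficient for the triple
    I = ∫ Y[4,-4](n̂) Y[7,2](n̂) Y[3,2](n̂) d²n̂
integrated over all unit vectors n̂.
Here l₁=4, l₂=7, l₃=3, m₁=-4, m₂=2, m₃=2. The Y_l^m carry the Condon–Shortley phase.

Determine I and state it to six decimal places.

m-sum 0 ✓  L=14 even ✓  3≤3≤11 ✓
Π(2lᵢ+1) = 9×15×7 = 945
triangle coeff Δ(4,7,3) = 1/45045
Σ_t [4,4]: t=4:+1/20736 = 1/20736
(3j)²=35/1287 [(4 7 3; 0 0 0)], sign=-1
Σ_t [8,8]: t=8:+1/4838400 = 1/4838400
(3j)²=1/5005 [(4 7 3; -4 2 2)], sign=-1
⇒ 4πI² = 105/20449
I = (+1)√(105/20449/(4π)) = 0.02021407

0.020214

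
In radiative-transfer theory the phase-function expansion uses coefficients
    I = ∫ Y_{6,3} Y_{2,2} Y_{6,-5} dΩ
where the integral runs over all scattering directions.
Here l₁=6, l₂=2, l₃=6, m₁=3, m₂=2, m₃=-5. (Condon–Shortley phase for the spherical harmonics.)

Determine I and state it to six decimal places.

Checks pass: Σm=0; 14 even; l₃=6∈[4,8].
(2·6+1)(2·2+1)(2·6+1) = 845
Δ: 2! 10! 2! / 15! → 1/90090
sum: t=0:+1/69120 t=1:−1/14400 t=2:+1/69120 = -7/172800
3j²(6 2 6; 0 0 0) = Δ·Π!·Σ² = 14/715  (sign -1)
sum: t=2:+1/1451520 = 1/1451520
3j²(6 2 6; 3 2 -5) = Δ·Π!·Σ² = 1/91  (sign -1)
combine: 4πI² = 845·14/715·1/91 = 2/11
take √, sign +1: I = 0.12028562

0.120286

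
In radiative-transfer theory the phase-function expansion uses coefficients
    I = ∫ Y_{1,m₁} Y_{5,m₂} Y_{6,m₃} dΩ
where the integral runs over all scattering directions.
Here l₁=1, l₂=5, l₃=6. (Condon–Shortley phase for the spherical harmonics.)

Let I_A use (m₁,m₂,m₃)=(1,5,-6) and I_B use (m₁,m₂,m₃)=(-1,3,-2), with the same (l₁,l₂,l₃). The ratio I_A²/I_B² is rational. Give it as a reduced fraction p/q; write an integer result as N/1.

Same 1,5,6: normalisation and zero-m 3j drop out of the ratio.
A: Δ: 0! 2! 10! / 13! → 1/858; sum: t=0:+1/7257600 = 1/7257600; 3j²(1 5 6; 1 5 -6) = Δ·Π!·Σ² = 1/13  (sign +1)
B: Δ: 0! 2! 10! / 13! → 1/858; sum: t=0:+1/161280 = 1/161280; 3j²(1 5 6; -1 3 -2) = Δ·Π!·Σ² = 1/143  (sign +1)
I_A²/I_B² = (1/13)/(1/143) = 11/1

11/1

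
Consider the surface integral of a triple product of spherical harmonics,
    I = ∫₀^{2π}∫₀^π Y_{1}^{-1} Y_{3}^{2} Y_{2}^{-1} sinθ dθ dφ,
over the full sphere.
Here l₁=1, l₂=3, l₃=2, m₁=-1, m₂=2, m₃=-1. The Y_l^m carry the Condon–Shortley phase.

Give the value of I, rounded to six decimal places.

Checks pass: Σm=0; 6 even; l₃=2∈[2,4].
(2·1+1)(2·3+1)(2·2+1) = 105
Δ: 2! 0! 4! / 7! → 1/105
sum: t=1:−1/4 = -1/4
3j²(1 3 2; 0 0 0) = Δ·Π!·Σ² = 3/35  (sign -1)
sum: t=2:+1/12 = 1/12
3j²(1 3 2; -1 2 -1) = Δ·Π!·Σ² = 2/21  (sign -1)
combine: 4πI² = 105·3/35·2/21 = 6/7
take √, sign +1: I = 0.26116903

0.261169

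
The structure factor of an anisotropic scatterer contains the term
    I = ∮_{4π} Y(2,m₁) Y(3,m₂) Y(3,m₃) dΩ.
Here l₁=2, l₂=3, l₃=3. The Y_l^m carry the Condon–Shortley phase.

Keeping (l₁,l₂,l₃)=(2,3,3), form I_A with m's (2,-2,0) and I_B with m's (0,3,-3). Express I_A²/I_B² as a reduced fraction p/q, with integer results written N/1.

4/5

Same 2,3,3: normalisation and zero-m 3j drop out of the ratio.
A: Δ: 2! 2! 4! / 9! → 1/3780; sum: t=0:+1/24 = 1/24; 3j²(2 3 3; 2 -2 0) = Δ·Π!·Σ² = 1/21  (sign -1)
B: Δ: 2! 2! 4! / 9! → 1/3780; sum: t=2:+1/96 = 1/96; 3j²(2 3 3; 0 3 -3) = Δ·Π!·Σ² = 5/84  (sign +1)
I_A²/I_B² = (1/21)/(5/84) = 4/5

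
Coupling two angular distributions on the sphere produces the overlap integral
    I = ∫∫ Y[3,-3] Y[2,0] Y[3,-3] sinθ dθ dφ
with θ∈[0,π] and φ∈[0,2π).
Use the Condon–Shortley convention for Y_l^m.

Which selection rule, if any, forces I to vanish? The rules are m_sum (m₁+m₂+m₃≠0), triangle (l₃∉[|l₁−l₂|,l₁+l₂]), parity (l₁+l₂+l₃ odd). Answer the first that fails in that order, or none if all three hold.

m₁+m₂+m₃ = -3 + 0 − 3 = -6  ✗
triangle: |3−2|=1 ≤ l₃=3 ≤ 3+2=5
parity: l₁+l₂+l₃ = 8 is even

m_sum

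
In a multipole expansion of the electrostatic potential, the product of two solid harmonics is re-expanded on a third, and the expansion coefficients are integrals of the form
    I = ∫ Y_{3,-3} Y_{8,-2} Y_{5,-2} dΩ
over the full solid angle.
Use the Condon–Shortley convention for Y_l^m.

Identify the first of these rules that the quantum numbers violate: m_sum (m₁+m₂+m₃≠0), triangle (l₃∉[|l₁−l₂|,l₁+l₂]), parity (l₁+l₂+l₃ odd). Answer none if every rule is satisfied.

m_sum

m₁+m₂+m₃ = -3 − 2 − 2 = -7  ✗
triangle: |3−8|=5 ≤ l₃=5 ≤ 3+8=11
parity: l₁+l₂+l₃ = 16 is even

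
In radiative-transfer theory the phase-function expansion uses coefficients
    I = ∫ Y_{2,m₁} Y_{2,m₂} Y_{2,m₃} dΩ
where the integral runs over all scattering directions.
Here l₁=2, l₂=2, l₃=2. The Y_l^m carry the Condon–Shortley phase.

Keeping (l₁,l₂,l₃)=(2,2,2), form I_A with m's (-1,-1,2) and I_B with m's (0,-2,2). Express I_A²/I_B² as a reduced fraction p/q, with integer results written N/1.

3/2

Same 2,2,2: normalisation and zero-m 3j drop out of the ratio.
A: Δ: 2! 2! 2! / 7! → 1/630; sum: t=1:−1/4 = -1/4; 3j²(2 2 2; -1 -1 2) = Δ·Π!·Σ² = 3/35  (sign -1)
B: Δ: 2! 2! 2! / 7! → 1/630; sum: t=0:+1/8 = 1/8; 3j²(2 2 2; 0 -2 2) = Δ·Π!·Σ² = 2/35  (sign +1)
I_A²/I_B² = (3/35)/(2/35) = 3/2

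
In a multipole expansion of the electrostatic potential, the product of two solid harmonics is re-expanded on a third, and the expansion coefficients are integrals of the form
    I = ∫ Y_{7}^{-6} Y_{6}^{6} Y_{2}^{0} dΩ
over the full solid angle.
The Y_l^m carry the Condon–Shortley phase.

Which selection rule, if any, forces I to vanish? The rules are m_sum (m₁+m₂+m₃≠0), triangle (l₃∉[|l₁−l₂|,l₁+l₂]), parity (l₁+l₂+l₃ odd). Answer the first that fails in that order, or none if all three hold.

Σmᵢ = 0  ✓
l₃∈[|l₁−l₂|,l₁+l₂]=[1,13], have l₃=2  ✓
Σlᵢ = 15 ⇒ odd  ✗

parity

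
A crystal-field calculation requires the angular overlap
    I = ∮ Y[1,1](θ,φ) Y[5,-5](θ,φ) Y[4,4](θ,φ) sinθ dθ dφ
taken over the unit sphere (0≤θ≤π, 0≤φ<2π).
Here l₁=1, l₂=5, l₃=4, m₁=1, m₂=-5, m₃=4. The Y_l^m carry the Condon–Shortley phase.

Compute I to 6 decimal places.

Checks pass: Σm=0; 10 even; l₃=4∈[4,6].
(2·1+1)(2·5+1)(2·4+1) = 297
Δ: 2! 0! 8! / 11! → 1/495
sum: t=1:−1/576 = -1/576
3j²(1 5 4; 0 0 0) = Δ·Π!·Σ² = 5/99  (sign -1)
sum: t=0:+1/80640 = 1/80640
3j²(1 5 4; 1 -5 4) = Δ·Π!·Σ² = 1/11  (sign +1)
combine: 4πI² = 297·5/99·1/11 = 15/11
take √, sign -1: I = -0.32941575

-0.329416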